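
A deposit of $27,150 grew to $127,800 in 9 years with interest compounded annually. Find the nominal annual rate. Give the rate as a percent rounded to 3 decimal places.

18.782%

(1 + r)^9 = 127,800/27,150 = 4.70718.
1 + r = 4.70718^(1/9) ≈ 1.187822, so r ≈ 0.187822.
r ≈ 18.78216%.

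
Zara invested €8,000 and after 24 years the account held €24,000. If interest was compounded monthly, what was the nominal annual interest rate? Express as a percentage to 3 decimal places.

4.586%

(1 + r/12)^288 = 24,000/8,000 = 3.
1 + r/12 = 3^(1/288) ≈ 1.003822, so r/12 ≈ 0.00382191.
r ≈ 12·0.00382191 = 4.58629%.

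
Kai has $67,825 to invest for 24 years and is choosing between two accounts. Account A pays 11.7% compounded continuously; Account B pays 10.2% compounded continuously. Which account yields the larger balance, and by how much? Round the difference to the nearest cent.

Account A, by $339,907.59

Account A growth factor: e^(0.117·24) = e^2.808 ≈ 16.57673158005; balance ≈ 1,124,316.8194.
Account B growth factor: e^(0.102·24) = e^2.448 ≈ 11.565193187; balance ≈ 784,409.2279.
Account A is larger by 339,907.5915.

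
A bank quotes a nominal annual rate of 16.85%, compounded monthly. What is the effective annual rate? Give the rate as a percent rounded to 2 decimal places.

One year is 12 periods at 0.0140417 each: (1 + 0.0140417)^12 ≈ 1.182142.
EAR = 1.182142 − 1 ≈ 18.21419%.

18.21%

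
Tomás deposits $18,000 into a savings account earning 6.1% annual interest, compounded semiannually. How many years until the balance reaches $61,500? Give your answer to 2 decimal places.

(1 + 0.0305)^(2t) = 61,500/18,000 = 3.4167.
2t·ln(1 + 0.0305) = ln(3.4167); 2t = 1.2287/0.0300441 ≈ 40.8954.
t ≈ 20.4477 years.

20.45 years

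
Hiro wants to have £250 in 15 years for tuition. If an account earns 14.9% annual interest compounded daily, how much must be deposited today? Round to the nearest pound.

Growth factor = (1 + 0.149/365)^5475 ≈ 9.34222026.
P = 250/9.34222026 ≈ 26.7602.

£27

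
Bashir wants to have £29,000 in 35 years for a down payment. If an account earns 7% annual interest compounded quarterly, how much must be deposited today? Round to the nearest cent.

Growth factor = (1 + 0.0175)^140 ≈ 11.345365866.
P = 29,000/11.345365866 ≈ 2,556.1097.

£2,556.11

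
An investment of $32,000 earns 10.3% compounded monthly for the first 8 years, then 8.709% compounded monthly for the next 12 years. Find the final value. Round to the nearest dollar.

Phase 1: 32,000·(1 + 0.103/12)^96 ≈ 72,691.1523.
Phase 2: 72,691.1523·(1 + 0.0072575)^144 ≈ 205,927.7936.

$205,928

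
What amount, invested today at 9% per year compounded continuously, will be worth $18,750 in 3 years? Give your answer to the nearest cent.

P = A·e^(−rt) = 18,750·e^(−0.27).
e^(−0.27) ≈ 0.76337949434, so P ≈ 14,313.3655.

$14,313.37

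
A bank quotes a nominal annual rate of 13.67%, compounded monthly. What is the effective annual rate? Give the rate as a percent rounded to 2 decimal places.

14.56%

One year is 12 periods at 0.0113917 each: (1 + 0.0113917)^12 ≈ 1.145599.
EAR = 1.145599 − 1 ≈ 14.55985%.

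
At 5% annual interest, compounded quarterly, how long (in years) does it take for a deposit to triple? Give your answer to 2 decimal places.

22.11 years

(1 + 0.0125)^(4t) = 3.
4t = ln 3 / ln(1 + 0.0125) ≈ 1.0986/0.0124225 ≈ 88.4372.
t ≈ 22.1093.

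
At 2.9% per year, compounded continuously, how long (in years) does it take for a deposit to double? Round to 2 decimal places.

23.90 years

e^(0.029t) = 2, so 0.029t = ln 2 ≈ 0.69315.
t ≈ 0.69315/0.029 ≈ 23.9016.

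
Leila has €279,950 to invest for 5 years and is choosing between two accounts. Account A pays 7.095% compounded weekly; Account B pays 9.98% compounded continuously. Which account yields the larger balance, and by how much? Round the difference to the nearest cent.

Account A growth factor: (1 + 0.07095/52)^260 ≈ 1.42547943874; balance ≈ 399,062.9689.
Account B growth factor: e^(0.0998·5) = e^0.499 ≈ 1.64707337352; balance ≈ 461,098.1909.
Account B is larger by 62,035.2220.

Account B, by €62,035.22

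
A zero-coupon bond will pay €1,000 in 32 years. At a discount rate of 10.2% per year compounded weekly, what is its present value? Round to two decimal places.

€38.36

Growth factor = (1 + 0.102/52)^1664 ≈ 26.070462.
P = 1,000/26.070462 ≈ 38.3576.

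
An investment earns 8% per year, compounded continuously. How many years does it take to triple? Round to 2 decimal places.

13.73 years

e^(0.08t) = 3, so 0.08t = ln 3 ≈ 1.0986.
t ≈ 1.0986/0.08 ≈ 13.7327.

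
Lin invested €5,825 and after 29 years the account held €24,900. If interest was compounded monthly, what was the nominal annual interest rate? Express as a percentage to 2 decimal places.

5.02%

(1 + r/12)^348 = 24,900/5,825 = 4.27468.
1 + r/12 = 4.27468^(1/348) ≈ 1.004183, so r/12 ≈ 0.00418318.
r ≈ 12·0.00418318 = 5.01981%.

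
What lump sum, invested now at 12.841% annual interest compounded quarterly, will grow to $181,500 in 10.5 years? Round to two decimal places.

$48,141.30

Periodic rate = 12.841%/4 = 0.0321025; 42 periods.
P = 181,500/(1 + 0.0321025)^42 ≈ 181,500/3.77015200763 ≈ 48,141.2950.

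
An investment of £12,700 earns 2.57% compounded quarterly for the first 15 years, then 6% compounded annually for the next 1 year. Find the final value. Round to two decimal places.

£19,769.45

After 15 years at 2.57%: 12,700 × 1.4685372838 ≈ 18,650.4235.
Then 1 years at 6%: 18,650.4235 × 1.06 ≈ 19,769.4489.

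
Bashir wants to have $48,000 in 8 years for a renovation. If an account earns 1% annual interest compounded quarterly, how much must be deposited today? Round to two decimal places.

$44,314.01

Growth factor = (1 + 0.0025)^32 ≈ 1.0831789246.
P = 48,000/1.0831789246 ≈ 44,314.0084.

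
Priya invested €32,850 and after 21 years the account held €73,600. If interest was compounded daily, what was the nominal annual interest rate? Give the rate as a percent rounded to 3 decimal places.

(1 + r/365)^7665 = 73,600/32,850 = 2.24049.
1 + r/365 = 2.24049^(1/7665) ≈ 1.000105, so r/365 ≈ 0.000105249.
r ≈ 365·0.000105249 = 3.84160%.

3.842%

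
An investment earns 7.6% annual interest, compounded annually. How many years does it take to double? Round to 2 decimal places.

9.46 years

(1 + 0.076)^t = 2.
t = ln 2 / ln(1 + 0.076) ≈ 0.69315/0.0732505 ≈ 9.4627.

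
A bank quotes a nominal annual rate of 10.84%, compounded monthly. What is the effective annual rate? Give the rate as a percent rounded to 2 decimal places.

11.40%

One year is 12 periods at 0.00903333 each: (1 + 0.00903333)^12 ≈ 1.113951.
EAR = 1.113951 − 1 ≈ 11.39512%.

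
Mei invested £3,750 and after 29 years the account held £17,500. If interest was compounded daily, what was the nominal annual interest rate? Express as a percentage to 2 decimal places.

5.31%

The 10585-period growth factor is 17,500/3,750 = 4.66667.
r/365 = 4.66667^(1/10585) − 1 ≈ 0.000145542, so r ≈ 365·0.000145542 = 5.31227%.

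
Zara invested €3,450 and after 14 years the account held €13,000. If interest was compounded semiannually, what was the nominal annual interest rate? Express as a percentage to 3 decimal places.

The 28-period growth factor is 13,000/3,450 = 3.76812.
r/2 = 3.76812^(1/28) − 1 ≈ 0.0485179, so r ≈ 2·0.0485179 = 9.70359%.

9.704%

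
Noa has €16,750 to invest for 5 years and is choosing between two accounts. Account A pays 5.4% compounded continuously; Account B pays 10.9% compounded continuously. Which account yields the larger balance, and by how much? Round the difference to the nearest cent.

A: e^(0.054·5) = e^0.27 ≈ 1.3099644507, so 16,750 × 1.3099644507 ≈ 21,941.9045.
B: e^(0.109·5) = e^0.545 ≈ 1.7246083824, so 16,750 × 1.7246083824 ≈ 28,887.1904.
Difference ≈ 6,945.2859 in favor of B.

Account B, by €6,945.29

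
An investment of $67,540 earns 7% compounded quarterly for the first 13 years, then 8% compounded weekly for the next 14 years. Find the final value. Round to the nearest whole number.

Phase 1: 67,540·(1 + 0.0175)^52 ≈ 166,475.6759.
Phase 2: 166,475.6759·(1 + 0.08/52)^728 ≈ 509,784.7371.

$509,785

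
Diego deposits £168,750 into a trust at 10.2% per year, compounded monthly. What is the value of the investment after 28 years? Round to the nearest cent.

£2,899,659.73

Periodic rate = 10.2%/12 = 0.0085; periods = 12·28 = 336.
A = 168,750·(1 + 0.0085)^336 ≈ 168,750·17.18316879822 ≈ 2,899,659.7347.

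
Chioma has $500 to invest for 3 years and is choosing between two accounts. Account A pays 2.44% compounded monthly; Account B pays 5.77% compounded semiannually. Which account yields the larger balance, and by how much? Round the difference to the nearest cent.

A: (1 + 0.0244/12)^36 ≈ 1.07586574, so 500 × 1.07586574 ≈ 537.9329.
B: (1 + 0.02885)^6 ≈ 1.1860756, so 500 × 1.1860756 ≈ 593.0378.
Difference ≈ 55.1049 in favor of B.

Account B, by $55.10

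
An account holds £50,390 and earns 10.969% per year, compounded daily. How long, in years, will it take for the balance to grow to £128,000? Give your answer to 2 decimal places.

8.50 years

We need (1 + 0.000300521)^(365t) = 2.5402, so 365t = ln 2.5402 / ln 1.000301 ≈ 3102.5419.
t ≈ 3102.5419/365 = 8.5001 years.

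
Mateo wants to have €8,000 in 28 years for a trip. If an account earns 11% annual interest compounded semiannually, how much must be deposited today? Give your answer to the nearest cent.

Growth factor = (1 + 0.055)^56 ≈ 20.0510786.
P = 8,000/20.0510786 ≈ 398.9810.

€398.98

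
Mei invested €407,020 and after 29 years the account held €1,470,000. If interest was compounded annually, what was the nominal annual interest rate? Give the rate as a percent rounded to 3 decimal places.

4.528%

The 29-period growth factor is 1,470,000/407,020 = 3.61162.
r = 3.61162^(1/29) − 1 ≈ 0.0452763, i.e. 4.52763%.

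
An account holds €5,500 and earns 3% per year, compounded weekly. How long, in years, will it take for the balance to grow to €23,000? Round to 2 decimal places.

(1 + 0.000576923)^(52t) = 23,000/5,500 = 4.1818.
52t·ln(1 + 0.000576923) = ln(4.1818); 52t = 1.4307/0.000576757 ≈ 2480.6753.
t ≈ 47.7053 years.

47.71 years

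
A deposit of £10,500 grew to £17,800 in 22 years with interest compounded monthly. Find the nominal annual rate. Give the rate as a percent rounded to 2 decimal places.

2.40%

(1 + r/12)^264 = 17,800/10,500 = 1.69524.
1 + r/12 = 1.69524^(1/264) ≈ 1.002001, so r/12 ≈ 0.00200133.
r ≈ 12·0.00200133 = 2.40160%.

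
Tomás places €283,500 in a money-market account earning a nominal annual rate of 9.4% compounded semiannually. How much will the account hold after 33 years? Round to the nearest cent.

Periodic rate = 9.4%/2 = 0.047; periods = 2·33 = 66.
A = 283,500·(1 + 0.047)^66 ≈ 283,500·20.72435346496 ≈ 5,875,354.2073.

€5,875,354.21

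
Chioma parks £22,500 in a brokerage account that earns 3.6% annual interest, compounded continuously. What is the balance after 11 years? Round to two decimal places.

£33,432.06

A = P·e^(rt) = 22,500·e^(0.036·11) = 22,500·e^0.396.
e^0.396 ≈ 1.4858693176, so A ≈ 33,432.0596.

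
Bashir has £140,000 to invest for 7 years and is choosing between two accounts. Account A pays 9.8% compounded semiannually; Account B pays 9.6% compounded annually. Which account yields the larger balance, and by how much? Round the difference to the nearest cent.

Account A, by £7,566.17

A: (1 + 0.049)^14 ≈ 1.95369531344, so 140,000 × 1.95369531344 ≈ 273,517.3439.
B: (1 + 0.096)^7 ≈ 1.89965125568, so 140,000 × 1.89965125568 ≈ 265,951.1758.
Difference ≈ 7,566.1681 in favor of A.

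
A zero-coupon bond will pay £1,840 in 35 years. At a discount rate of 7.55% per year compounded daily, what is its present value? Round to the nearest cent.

Periodic rate = 7.55%/365 = 0.000206849; 12775 periods.
P = 1,840/(1 + 0.0755/365)^12775 ≈ 1,840/14.04444211 ≈ 131.0127.

£131.01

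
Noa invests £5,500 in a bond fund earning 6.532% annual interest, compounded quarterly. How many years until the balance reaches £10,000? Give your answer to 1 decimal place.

9.2 years

(1 + 0.01633)^(4t) = 10,000/5,500 = 1.8182.
4t·ln(1 + 0.01633) = ln(1.8182); 4t = 0.59784/0.0161981 ≈ 36.9078.
t ≈ 9.2270 years.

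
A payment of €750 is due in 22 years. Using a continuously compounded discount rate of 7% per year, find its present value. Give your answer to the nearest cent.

€160.79

P = A·e^(−rt) = 750·e^(−1.54).
e^(−1.54) ≈ 0.214381101, so P ≈ 160.7858.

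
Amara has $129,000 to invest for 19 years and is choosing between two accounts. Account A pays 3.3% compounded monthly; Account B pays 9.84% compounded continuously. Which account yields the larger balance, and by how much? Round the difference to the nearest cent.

Account B, by $595,377.01

Account A growth factor: (1 + 0.00275)^228 ≈ 1.87037594788; balance ≈ 241,278.4973.
Account B growth factor: e^(0.0984·19) = e^1.8696 ≈ 6.48570159972; balance ≈ 836,655.5064.
Account B is larger by 595,377.0091.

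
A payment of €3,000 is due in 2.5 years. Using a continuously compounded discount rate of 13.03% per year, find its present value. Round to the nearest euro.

P = A·e^(−rt) = 3,000·e^(−0.32575).
e^(−0.32575) ≈ 0.7219856613, so P ≈ 2,165.9570.

€2,166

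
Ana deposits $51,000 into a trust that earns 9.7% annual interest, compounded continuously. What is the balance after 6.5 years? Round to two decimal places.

$95,806.03

A = P·e^(rt) = 51,000·e^(0.097·6.5) = 51,000·e^0.6305.
e^0.6305 ≈ 1.8785496193, so A ≈ 95,806.0306.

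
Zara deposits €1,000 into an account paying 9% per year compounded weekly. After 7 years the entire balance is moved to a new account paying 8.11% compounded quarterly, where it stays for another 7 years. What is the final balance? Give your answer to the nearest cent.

€3,291.94

After 7 years at 9%: 1,000 × 1.876588378 ≈ 1,876.5884.
Then 7 years at 8.11%: 1,876.5884 × 1.754215181 ≈ 3,291.9398.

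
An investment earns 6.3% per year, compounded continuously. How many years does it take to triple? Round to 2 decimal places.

e^(0.063t) = 3, so 0.063t = ln 3 ≈ 1.0986.
t ≈ 1.0986/0.063 ≈ 17.4383.

17.44 years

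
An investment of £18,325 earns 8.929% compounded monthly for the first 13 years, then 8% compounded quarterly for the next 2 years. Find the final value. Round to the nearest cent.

Phase 1: 18,325·(1 + 0.08929/12)^156 ≈ 58,249.7036.
Phase 2: 58,249.7036·(1 + 0.02)^8 ≈ 68,248.8116.

£68,248.81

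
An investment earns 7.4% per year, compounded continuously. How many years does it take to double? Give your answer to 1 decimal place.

9.4 years

e^(0.074t) = 2, so 0.074t = ln 2 ≈ 0.69315.
t ≈ 0.69315/0.074 ≈ 9.3669.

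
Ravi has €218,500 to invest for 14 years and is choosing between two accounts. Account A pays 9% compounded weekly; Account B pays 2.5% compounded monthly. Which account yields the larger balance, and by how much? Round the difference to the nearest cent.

Account A, by €459,512.70

A: (1 + 0.09/52)^728 ≈ 3.52158394189, so 218,500 × 3.52158394189 ≈ 769,466.0913.
B: (1 + 0.025/12)^168 ≈ 1.4185509917, so 218,500 × 1.4185509917 ≈ 309,953.3917.
Difference ≈ 459,512.6996 in favor of A.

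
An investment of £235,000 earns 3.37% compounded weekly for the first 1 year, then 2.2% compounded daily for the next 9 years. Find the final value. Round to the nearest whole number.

£296,269

Phase 1: 235,000·(1 + 0.0337/52)^52 ≈ 243,051.8023.
Phase 2: 243,051.8023·(1 + 0.022/365)^3285 ≈ 296,269.2389.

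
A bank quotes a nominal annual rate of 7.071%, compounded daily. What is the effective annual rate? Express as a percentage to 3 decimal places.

7.326%

EAR = (1 + 7.071%/365)^365 − 1 = (1 + 0.000193726)^365 − 1.
(1 + 0.000193726)^365 ≈ 1.073263, so EAR ≈ 7.32626%.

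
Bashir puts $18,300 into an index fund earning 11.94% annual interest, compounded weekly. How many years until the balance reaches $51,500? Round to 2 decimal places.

8.68 years

(1 + 0.00229615)^(52t) = 51,500/18,300 = 2.8142.
52t·ln(1 + 0.00229615) = ln(2.8142); 52t = 1.0347/0.00229352 ≈ 451.1319.
t ≈ 8.6756 years.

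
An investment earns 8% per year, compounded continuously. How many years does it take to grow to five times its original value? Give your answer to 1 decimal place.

20.1 years

e^(0.08t) = 5, so 0.08t = ln 5 ≈ 1.6094.
t ≈ 1.6094/0.08 ≈ 20.1180.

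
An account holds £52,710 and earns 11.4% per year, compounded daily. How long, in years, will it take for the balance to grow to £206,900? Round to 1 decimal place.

12.0 years

(1 + 0.000312329)^(365t) = 206,900/52,710 = 3.9253.
365t·ln(1 + 0.000312329) = ln(3.9253); 365t = 1.3674/0.00031228 ≈ 4378.8599.
t ≈ 11.9969 years.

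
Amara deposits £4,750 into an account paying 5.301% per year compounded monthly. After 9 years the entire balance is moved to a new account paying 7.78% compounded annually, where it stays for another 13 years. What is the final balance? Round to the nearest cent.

£20,250.29

After 9 years at 5.301%: 4,750 × 1.6096863085 ≈ 7,646.0100.
Then 13 years at 7.78%: 7,646.0100 × 2.6484777599 ≈ 20,250.2873.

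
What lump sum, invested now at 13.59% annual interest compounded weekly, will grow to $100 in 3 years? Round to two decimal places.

Growth factor = (1 + 0.1359/52)^156 ≈ 1.5025568.
P = 100/1.5025568 ≈ 66.5532.

$66.55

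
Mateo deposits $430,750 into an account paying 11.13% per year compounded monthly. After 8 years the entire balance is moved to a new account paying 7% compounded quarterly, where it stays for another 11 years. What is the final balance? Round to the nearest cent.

$2,242,090.77

After 8 years at 11.13%: 430,750 × 2.426126920921 ≈ 1,045,054.1712.
Then 11 years at 7%: 1,045,054.1712 × 2.145430189298 ≈ 2,242,090.7683.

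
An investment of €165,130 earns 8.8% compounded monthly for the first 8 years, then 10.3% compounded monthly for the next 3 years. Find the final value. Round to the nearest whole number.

€452,979

Phase 1: 165,130·(1 + 0.088/12)^96 ≈ 333,007.2495.
Phase 2: 333,007.2495·(1 + 0.103/12)^36 ≈ 452,978.9584.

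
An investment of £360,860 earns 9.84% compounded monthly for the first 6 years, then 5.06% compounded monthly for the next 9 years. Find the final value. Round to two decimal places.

£1,023,440.37

After 6 years at 9.84%: 360,860 × 1.800370562879 ≈ 649,681.7213.
Then 9 years at 5.06%: 649,681.7213 × 1.57529499876 ≈ 1,023,440.3664.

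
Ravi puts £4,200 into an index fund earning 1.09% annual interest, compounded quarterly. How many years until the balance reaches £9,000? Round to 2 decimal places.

70.02 years

(1 + 0.002725)^(4t) = 9,000/4,200 = 2.1429.
4t·ln(1 + 0.002725) = ln(2.1429); 4t = 0.76214/0.00272129 ≈ 280.0653.
t ≈ 70.0163 years.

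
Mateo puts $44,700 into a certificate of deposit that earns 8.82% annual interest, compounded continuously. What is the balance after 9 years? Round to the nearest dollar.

$98,867

A = P·e^(rt) = 44,700·e^(0.0882·9) = 44,700·e^0.7938.
e^0.7938 ≈ 2.2117852614, so A ≈ 98,866.8012.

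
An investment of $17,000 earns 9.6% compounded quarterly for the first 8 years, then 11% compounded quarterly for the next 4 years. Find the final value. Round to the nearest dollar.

After 8 years at 9.6%: 17,000 × 2.1359870359 ≈ 36,311.7796.
Then 4 years at 11%: 36,311.7796 × 1.5435094358 ≈ 56,047.5745.

$56,048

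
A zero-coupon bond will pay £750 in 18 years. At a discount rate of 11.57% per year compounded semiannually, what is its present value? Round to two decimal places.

£99.04

Growth factor = (1 + 0.05785)^36 ≈ 7.57298775.
P = 750/7.57298775 ≈ 99.0362.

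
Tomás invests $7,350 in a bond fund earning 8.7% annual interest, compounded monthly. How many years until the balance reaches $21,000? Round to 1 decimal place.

12.1 years

We need (1 + 0.00725)^(12t) = 2.8571, so 12t = ln 2.8571 / ln 1.00725 ≈ 145.3273.
t ≈ 145.3273/12 = 12.1106 years.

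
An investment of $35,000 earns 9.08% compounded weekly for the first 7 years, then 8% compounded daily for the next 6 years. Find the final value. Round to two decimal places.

After 7 years at 9.08%: 35,000 × 1.88710841328 ≈ 66,048.7945.
Then 6 years at 8%: 66,048.7945 × 1.61598940691 ≈ 106,734.1522.

$106,734.15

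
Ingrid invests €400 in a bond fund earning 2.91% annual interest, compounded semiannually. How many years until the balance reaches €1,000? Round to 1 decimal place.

(1 + 0.01455)^(2t) = 1,000/400 = 2.5.
2t·ln(1 + 0.01455) = ln(2.5); 2t = 0.91629/0.0144452 ≈ 63.4324.
t ≈ 31.7162 years.

31.7 years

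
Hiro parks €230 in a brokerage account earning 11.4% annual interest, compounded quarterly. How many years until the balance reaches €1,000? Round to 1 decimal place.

13.1 years

We need (1 + 0.0285)^(4t) = 4.3478, so 4t = ln 4.3478 / ln 1.0285 ≈ 52.2990.
t ≈ 52.2990/4 = 13.0747 years.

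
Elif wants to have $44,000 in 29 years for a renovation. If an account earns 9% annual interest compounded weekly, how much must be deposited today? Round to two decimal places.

Growth factor = (1 + 0.09/52)^1508 ≈ 13.56840528.
P = 44,000/13.56840528 ≈ 3,242.8277.

$3,242.83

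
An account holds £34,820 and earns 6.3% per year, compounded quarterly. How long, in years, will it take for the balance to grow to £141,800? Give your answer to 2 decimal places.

22.46 years

We need (1 + 0.01575)^(4t) = 4.0724, so 4t = ln 4.0724 / ln 1.01575 ≈ 89.8575.
t ≈ 89.8575/4 = 22.4644 years.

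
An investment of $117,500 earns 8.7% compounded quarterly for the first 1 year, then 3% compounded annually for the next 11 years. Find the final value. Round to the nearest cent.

After 1 years at 8.7%: 117,500 × 1.08987975523 ≈ 128,060.8712.
Then 11 years at 3%: 128,060.8712 × 1.38423387072 ≈ 177,266.1955.

$177,266.20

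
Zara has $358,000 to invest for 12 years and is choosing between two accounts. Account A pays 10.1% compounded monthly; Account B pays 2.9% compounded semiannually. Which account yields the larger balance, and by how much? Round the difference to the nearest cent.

A: (1 + 0.101/12)^144 ≈ 3.343198354705, so 358,000 × 3.343198354705 ≈ 1,196,865.0110.
B: (1 + 0.0145)^24 ≈ 1.412697683, so 358,000 × 1.412697683 ≈ 505,745.7705.
Difference ≈ 691,119.2405 in favor of A.

Account A, by $691,119.24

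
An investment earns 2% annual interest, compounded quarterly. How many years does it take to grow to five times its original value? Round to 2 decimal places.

80.67 years

(1 + 0.005)^(4t) = 5.
4t = ln 5 / ln(1 + 0.005) ≈ 1.6094/0.00498754 ≈ 322.6916.
t ≈ 80.6729.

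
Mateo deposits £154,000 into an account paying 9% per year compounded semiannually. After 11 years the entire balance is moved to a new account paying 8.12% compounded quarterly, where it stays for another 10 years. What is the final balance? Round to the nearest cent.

£906,138.49

Phase 1: 154,000·(1 + 0.045)^22 ≈ 405,582.4092.
Phase 2: 405,582.4092·(1 + 0.0203)^40 ≈ 906,138.4868.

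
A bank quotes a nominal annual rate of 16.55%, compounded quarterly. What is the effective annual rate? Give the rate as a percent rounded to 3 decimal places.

One year is 4 periods at 0.041375 each: (1 + 0.041375)^4 ≈ 1.176058.
EAR = 1.176058 − 1 ≈ 17.60576%.

17.606%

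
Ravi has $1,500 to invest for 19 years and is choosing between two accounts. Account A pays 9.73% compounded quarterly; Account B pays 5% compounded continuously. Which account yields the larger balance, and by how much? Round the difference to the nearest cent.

Account A, by $5,440.28

A: (1 + 0.024325)^76 ≈ 6.212561493, so 1,500 × 6.212561493 ≈ 9,318.8422.
B: e^(0.05·19) = e^0.95 ≈ 2.585709659, so 1,500 × 2.585709659 ≈ 3,878.5645.
Difference ≈ 5,440.2778 in favor of A.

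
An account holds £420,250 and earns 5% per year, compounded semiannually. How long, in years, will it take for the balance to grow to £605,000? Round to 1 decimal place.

(1 + 0.025)^(2t) = 605,000/420,250 = 1.4396.
2t·ln(1 + 0.025) = ln(1.4396); 2t = 0.36438/0.0246926 ≈ 14.7566.
t ≈ 7.3783 years.

7.4 years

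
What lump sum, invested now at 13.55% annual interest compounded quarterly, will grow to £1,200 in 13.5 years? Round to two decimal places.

Periodic rate = 13.55%/4 = 0.033875; 54 periods.
P = 1,200/(1 + 0.033875)^54 ≈ 1,200/6.043295451 ≈ 198.5672.

£198.57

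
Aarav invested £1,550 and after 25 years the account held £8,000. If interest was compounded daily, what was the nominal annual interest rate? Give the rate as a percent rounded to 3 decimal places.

The 9125-period growth factor is 8,000/1,550 = 5.16129.
r/365 = 5.16129^(1/9125) − 1 ≈ 0.000179872, so r ≈ 365·0.000179872 = 6.56534%.

6.565%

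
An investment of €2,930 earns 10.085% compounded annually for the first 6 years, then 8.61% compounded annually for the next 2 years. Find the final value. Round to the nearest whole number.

€6,151

Phase 1: 2,930·(1 + 0.10085)^6 ≈ 5,214.7861.
Phase 2: 5,214.7861·(1 + 0.0861)^2 ≈ 6,151.4306.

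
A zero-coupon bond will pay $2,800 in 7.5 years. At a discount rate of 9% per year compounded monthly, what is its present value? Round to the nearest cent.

$1,429.23

Growth factor = (1 + 0.0075)^90 ≈ 1.95909246.
P = 2,800/1.95909246 ≈ 1,429.2332.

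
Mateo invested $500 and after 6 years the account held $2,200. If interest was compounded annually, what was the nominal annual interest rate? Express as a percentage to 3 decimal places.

28.009%

The 6-period growth factor is 2,200/500 = 4.4.
r = 4.4^(1/6) − 1 ≈ 0.280095, i.e. 28.00947%.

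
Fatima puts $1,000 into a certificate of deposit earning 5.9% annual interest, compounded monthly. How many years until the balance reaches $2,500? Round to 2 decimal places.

(1 + 0.00491667)^(12t) = 2,500/1,000 = 2.5.
12t·ln(1 + 0.00491667) = ln(2.5); 12t = 0.91629/0.00490462 ≈ 186.8220.
t ≈ 15.5685 years.

15.57 years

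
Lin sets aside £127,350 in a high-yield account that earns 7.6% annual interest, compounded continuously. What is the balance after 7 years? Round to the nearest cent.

A = P·e^(rt) = 127,350·e^(0.076·7) = 127,350·e^0.532.
e^0.532 ≈ 1.70233357337, so A ≈ 216,792.1806.

£216,792.18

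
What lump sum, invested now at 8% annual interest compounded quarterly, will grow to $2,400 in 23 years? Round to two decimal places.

$388.15

Growth factor = (1 + 0.02)^92 ≈ 6.183235705.
P = 2,400/6.183235705 ≈ 388.1463.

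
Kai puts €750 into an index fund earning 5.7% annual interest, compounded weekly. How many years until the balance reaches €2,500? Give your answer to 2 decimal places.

(1 + 0.00109615)^(52t) = 2,500/750 = 3.3333.
52t·ln(1 + 0.00109615) = ln(3.3333); 52t = 1.204/0.00109555 ≈ 1098.9630.
t ≈ 21.1339 years.

21.13 years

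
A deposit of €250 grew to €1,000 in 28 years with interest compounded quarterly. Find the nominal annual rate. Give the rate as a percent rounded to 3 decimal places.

4.982%

(1 + r/4)^112 = 1,000/250 = 4.
1 + r/4 = 4^(1/112) ≈ 1.012455, so r/4 ≈ 0.0124545.
r ≈ 4·0.0124545 = 4.98182%.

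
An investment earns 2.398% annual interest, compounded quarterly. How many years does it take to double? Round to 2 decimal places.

(1 + 0.005995)^(4t) = 2.
4t = ln 2 / ln(1 + 0.005995) ≈ 0.69315/0.0059771 ≈ 115.9671.
t ≈ 28.9918.

28.99 years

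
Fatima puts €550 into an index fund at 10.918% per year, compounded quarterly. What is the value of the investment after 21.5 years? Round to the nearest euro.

€5,574

Growth factor = (1 + 0.027295)^86 ≈ 10.13409552.
A ≈ 550 × 10.13409552 ≈ 5,573.7525.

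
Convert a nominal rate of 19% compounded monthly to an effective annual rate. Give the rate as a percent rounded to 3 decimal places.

20.745%

EAR = (1 + 19%/12)^12 − 1 = (1 + 0.0158333)^12 − 1.
(1 + 0.0158333)^12 ≈ 1.207451, so EAR ≈ 20.74510%.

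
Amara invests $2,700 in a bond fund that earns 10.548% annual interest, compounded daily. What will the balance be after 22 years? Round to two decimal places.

Periodic rate = 10.548%/365 = 0.000288986; periods = 365·22 = 8030.
A = 2,700·(1 + 0.10548/365)^8030 ≈ 2,700·10.177961643 ≈ 27,480.4964.

$27,480.50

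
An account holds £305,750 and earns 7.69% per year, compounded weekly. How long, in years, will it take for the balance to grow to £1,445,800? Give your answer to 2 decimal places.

(1 + 0.00147885)^(52t) = 1,445,800/305,750 = 4.7287.
52t·ln(1 + 0.00147885) = ln(4.7287); 52t = 1.5537/0.00147775 ≈ 1051.3594.
t ≈ 20.2185 years.

20.22 years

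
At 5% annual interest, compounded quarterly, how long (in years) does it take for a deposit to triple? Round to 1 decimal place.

22.1 years

(1 + 0.0125)^(4t) = 3.
4t = ln 3 / ln(1 + 0.0125) ≈ 1.0986/0.0124225 ≈ 88.4372.
t ≈ 22.1093.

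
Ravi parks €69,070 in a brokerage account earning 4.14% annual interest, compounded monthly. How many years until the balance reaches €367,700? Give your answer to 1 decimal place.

40.5 years

We need (1 + 0.00345)^(12t) = 5.3236, so 12t = ln 5.3236 / ln 1.00345 ≈ 485.5159.
t ≈ 485.5159/12 = 40.4597 years.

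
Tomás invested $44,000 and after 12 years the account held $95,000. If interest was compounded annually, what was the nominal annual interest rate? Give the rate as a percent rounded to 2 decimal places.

6.62%

(1 + r)^12 = 95,000/44,000 = 2.15909.
1 + r = 2.15909^(1/12) ≈ 1.066242, so r ≈ 0.0662423.
r ≈ 6.62423%.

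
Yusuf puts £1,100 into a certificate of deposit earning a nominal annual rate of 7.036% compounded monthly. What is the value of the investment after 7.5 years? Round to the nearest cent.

Periodic rate = 7.036%/12 = 0.00586333; periods = 12·7.5 = 90.
A = 1,100·(1 + 0.07036/12)^90 ≈ 1,100·1.692419193 ≈ 1,861.6611.

£1,861.66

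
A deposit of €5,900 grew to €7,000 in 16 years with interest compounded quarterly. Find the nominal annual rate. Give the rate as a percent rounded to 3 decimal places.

(1 + r/4)^64 = 7,000/5,900 = 1.18644.
1 + r/4 = 1.18644^(1/64) ≈ 1.002675, so r/4 ≈ 0.00267479.
r ≈ 4·0.00267479 = 1.06991%.

1.070%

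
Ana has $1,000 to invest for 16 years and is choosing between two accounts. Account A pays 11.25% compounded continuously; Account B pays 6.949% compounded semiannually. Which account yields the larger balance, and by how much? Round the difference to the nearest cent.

Account A growth factor: e^(0.1125·16) = e^1.8 ≈ 6.049647464; balance ≈ 6,049.6475.
Account B growth factor: (1 + 0.034745)^32 ≈ 2.983092833; balance ≈ 2,983.0928.
Account A is larger by 3,066.5546.

Account A, by $3,066.55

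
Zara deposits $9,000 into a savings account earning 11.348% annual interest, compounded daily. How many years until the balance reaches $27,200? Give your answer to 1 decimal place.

We need (1 + 0.000310904)^(365t) = 3.0222, so 365t = ln 3.0222 / ln 1.000311 ≈ 3557.8954.
t ≈ 3557.8954/365 = 9.7477 years.

9.7 years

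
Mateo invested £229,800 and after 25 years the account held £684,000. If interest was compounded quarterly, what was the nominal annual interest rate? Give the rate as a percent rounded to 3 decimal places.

The 100-period growth factor is 684,000/229,800 = 2.9765.
r/4 = 2.9765^(1/100) − 1 ≈ 0.0109672, so r ≈ 4·0.0109672 = 4.38688%.

4.387%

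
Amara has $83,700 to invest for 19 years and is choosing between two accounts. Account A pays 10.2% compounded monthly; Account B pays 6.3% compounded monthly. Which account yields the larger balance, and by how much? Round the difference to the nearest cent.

Account A, by $300,347.20

Account A growth factor: (1 + 0.0085)^228 ≈ 6.88820051838; balance ≈ 576,542.3834.
Account B growth factor: (1 + 0.00525)^228 ≈ 3.29982299553; balance ≈ 276,195.1847.
Account A is larger by 300,347.1987.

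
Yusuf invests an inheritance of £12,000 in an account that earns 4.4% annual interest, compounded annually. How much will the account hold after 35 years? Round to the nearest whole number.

Growth factor = (1 + 0.044)^35 ≈ 4.5135416389.
A ≈ 12,000 × 4.5135416389 ≈ 54,162.4997.

£54,162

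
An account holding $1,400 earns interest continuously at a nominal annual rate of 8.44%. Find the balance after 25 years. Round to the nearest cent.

$11,547.54

A = P·e^(rt) = 1,400·e^(0.0844·25) = 1,400·e^2.11.
e^2.11 ≈ 8.2482412846, so A ≈ 11,547.5378.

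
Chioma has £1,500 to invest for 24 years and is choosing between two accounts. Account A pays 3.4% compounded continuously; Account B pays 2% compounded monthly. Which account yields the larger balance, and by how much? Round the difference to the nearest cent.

A: e^(0.034·24) = e^0.816 ≈ 2.261435978, so 1,500 × 2.261435978 ≈ 3,392.1540.
B: (1 + 0.02/12)^288 ≈ 1.615428819, so 1,500 × 1.615428819 ≈ 2,423.1432.
Difference ≈ 969.0107 in favor of A.

Account A, by £969.01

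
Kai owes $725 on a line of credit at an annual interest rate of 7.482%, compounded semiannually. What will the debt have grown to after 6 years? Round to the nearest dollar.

Periodic rate = 7.482%/2 = 0.03741; periods = 2·6 = 12.
A = 725·(1 + 0.03741)^12 ≈ 725·1.553835932 ≈ 1,126.5311.

$1,127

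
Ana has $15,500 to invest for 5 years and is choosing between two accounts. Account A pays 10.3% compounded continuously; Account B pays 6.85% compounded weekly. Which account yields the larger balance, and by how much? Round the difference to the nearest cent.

Account A, by $4,115.12

Account A growth factor: e^(0.103·5) = e^0.515 ≈ 1.6736385018; balance ≈ 25,941.3968.
Account B growth factor: (1 + 0.0685/52)^260 ≈ 1.4081469342; balance ≈ 21,826.2775.
Account A is larger by 4,115.1193.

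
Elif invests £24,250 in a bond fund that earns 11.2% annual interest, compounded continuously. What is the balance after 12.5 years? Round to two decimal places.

£98,338.60

A = P·e^(rt) = 24,250·e^(0.112·12.5) = 24,250·e^1.4.
e^1.4 ≈ 4.0551999668, so A ≈ 98,338.5992.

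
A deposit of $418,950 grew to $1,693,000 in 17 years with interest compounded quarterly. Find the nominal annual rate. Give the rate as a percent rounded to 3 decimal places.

The 68-period growth factor is 1,693,000/418,950 = 4.04106.
r/4 = 4.04106^(1/68) − 1 ≈ 0.0207492, so r ≈ 4·0.0207492 = 8.29967%.

8.300%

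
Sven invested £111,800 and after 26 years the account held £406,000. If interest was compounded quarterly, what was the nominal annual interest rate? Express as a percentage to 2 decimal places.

The 104-period growth factor is 406,000/111,800 = 3.63148.
r/4 = 3.63148^(1/104) − 1 ≈ 0.0124776, so r ≈ 4·0.0124776 = 4.99104%.

4.99%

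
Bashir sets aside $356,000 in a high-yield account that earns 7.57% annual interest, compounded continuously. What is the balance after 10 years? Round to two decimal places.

$758,946.08

A = P·e^(rt) = 356,000·e^(0.0757·10) = 356,000·e^0.757.
e^0.757 ≈ 2.13187100446, so A ≈ 758,946.0776.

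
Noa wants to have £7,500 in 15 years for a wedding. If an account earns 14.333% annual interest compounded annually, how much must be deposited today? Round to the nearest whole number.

£1,006

Annual rate = 14.333% = 0.14333; 15 periods.
P = 7,500/(1 + 0.14333)^15 ≈ 7,500/7.457169032 ≈ 1,005.7436.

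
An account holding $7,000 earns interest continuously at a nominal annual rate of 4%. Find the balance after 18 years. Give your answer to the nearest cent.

$14,381.03

A = P·e^(rt) = 7,000·e^(0.04·18) = 7,000·e^0.72.
e^0.72 ≈ 2.0544332106, so A ≈ 14,381.0325.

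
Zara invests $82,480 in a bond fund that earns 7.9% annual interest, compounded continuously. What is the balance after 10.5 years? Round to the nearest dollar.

A = P·e^(rt) = 82,480·e^(0.079·10.5) = 82,480·e^0.8295.
e^0.8295 ≈ 2.29217236751, so A ≈ 189,058.3769.

$189,058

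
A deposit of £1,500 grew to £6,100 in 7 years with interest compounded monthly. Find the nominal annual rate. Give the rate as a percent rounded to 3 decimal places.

20.209%

(1 + r/12)^84 = 6,100/1,500 = 4.06667.
1 + r/12 = 4.06667^(1/84) ≈ 1.016841, so r/12 ≈ 0.0168405.
r ≈ 12·0.0168405 = 20.20861%.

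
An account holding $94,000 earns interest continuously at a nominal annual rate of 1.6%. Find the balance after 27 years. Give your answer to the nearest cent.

$144,791.50

A = P·e^(rt) = 94,000·e^(0.016·27) = 94,000·e^0.432.
e^0.432 ≈ 1.54033511516, so A ≈ 144,791.5008.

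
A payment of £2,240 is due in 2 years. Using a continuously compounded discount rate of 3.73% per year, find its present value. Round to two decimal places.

P = A·e^(−rt) = 2,240·e^(−0.0746).
e^(−0.0746) ≈ 0.928114658, so P ≈ 2,078.9768.

£2,078.98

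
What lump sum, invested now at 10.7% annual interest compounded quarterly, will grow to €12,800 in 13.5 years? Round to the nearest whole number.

€3,077

Growth factor = (1 + 0.02675)^54 ≈ 4.1600104577.
P = 12,800/4.1600104577 ≈ 3,076.9153.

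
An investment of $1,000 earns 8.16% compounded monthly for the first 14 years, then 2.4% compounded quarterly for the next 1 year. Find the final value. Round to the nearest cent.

After 14 years at 8.16%: 1,000 × 3.122185879 ≈ 3,122.1859.
Then 1 years at 2.4%: 3,122.1859 × 1.024216865 ≈ 3,197.7954.

$3,197.80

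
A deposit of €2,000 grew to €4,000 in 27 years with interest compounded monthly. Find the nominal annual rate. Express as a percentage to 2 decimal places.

(1 + r/12)^324 = 4,000/2,000 = 2.
1 + r/12 = 2^(1/324) ≈ 1.002142, so r/12 ≈ 0.00214163.
r ≈ 12·0.00214163 = 2.56996%.

2.57%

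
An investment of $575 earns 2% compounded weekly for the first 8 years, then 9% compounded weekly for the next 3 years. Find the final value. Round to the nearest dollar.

After 8 years at 2%: 575 × 1.17347477 ≈ 674.7480.
Then 3 years at 9%: 674.7480 × 1.30965876 ≈ 883.6896.

$884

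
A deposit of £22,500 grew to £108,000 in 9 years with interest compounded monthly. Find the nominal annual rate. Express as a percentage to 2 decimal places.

The 108-period growth factor is 108,000/22,500 = 4.8.
r/12 = 4.8^(1/108) − 1 ≈ 0.0146302, so r ≈ 12·0.0146302 = 17.55625%.

17.56%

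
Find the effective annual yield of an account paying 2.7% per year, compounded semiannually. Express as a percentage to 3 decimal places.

2.718%

EAR = (1 + 2.7%/2)^2 − 1 = (1 + 0.0135)^2 − 1.
(1 + 0.0135)^2 ≈ 1.027182, so EAR ≈ 2.71823%.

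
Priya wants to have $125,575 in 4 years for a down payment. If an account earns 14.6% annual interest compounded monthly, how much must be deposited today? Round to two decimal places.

Growth factor = (1 + 0.146/12)^48 ≈ 1.78688858906.
P = 125,575/1.78688858906 ≈ 70,275.7859.

$70,275.79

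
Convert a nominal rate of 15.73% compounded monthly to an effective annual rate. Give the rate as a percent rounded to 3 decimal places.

One year is 12 periods at 0.0131083 each: (1 + 0.0131083)^12 ≈ 1.169151.
EAR = 1.169151 − 1 ≈ 16.91511%.

16.915%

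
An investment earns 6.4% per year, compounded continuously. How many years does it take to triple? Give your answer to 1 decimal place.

e^(0.064t) = 3, so 0.064t = ln 3 ≈ 1.0986.
t ≈ 1.0986/0.064 ≈ 17.1658.

17.2 years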